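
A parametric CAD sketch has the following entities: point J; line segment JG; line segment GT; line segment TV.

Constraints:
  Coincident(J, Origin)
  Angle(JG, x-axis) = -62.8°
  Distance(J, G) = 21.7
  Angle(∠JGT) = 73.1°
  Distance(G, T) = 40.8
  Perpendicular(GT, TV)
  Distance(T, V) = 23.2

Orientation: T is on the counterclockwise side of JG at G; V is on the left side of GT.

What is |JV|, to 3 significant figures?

34.6

∠JGT = 73.1°, so GT runs at -62.8° + (180° − 73.1°) = 44.1° from the x-axis; with |GT| = 40.8, T = G + 40.8·(cos 44.1°, sin 44.1°) = (39.2, 9.09). GT is perpendicular to TV; with |TV| = 23.2 on the left of GT, V = T + 23.2·(-0.696, 0.718) = (23.1, 25.8). Then |JV| = |V − J| = 34.6.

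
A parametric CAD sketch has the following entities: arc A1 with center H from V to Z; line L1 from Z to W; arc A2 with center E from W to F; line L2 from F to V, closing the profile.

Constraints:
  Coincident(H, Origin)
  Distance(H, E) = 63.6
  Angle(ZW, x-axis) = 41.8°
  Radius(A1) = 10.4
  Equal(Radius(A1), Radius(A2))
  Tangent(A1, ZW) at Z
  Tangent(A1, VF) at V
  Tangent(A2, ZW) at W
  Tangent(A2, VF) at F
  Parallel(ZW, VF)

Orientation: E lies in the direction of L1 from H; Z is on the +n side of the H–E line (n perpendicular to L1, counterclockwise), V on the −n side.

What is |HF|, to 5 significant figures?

64.445

Tangency of A1 to both parallel lines with radius 10.4 puts Z and V at H ± 10.4·n: Z = (-6.9319, 7.7530), V = (6.9319, -7.7530). Equal radii place W and F the same way about E: W = E + 10.4·n = (40.480, 50.144), F = E − 10.4·n = (54.344, 34.639). Then |HF| = |F − H| = 64.445.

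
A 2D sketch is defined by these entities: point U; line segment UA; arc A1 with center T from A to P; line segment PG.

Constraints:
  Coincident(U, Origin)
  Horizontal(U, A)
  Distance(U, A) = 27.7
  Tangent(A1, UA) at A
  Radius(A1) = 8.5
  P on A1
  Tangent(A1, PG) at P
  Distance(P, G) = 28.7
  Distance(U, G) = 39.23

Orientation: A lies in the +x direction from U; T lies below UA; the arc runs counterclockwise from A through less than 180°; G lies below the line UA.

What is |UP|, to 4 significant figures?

20.66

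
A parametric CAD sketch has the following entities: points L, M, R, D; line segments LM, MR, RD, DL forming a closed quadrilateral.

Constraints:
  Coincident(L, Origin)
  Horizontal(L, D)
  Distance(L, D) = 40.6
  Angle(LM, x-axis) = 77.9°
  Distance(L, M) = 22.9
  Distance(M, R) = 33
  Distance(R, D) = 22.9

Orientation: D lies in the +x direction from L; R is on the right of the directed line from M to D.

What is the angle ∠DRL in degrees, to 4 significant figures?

139.7°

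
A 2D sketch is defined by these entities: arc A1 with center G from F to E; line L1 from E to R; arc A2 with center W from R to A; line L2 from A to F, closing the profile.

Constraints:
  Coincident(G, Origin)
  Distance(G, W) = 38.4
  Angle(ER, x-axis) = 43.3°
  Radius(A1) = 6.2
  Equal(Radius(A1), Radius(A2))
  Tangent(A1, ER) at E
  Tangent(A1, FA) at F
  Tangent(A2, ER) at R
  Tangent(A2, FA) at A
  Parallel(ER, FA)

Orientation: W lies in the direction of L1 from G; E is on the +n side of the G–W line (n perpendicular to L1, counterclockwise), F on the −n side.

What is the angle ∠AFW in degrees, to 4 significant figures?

9.172°

The slot axis is L1's direction at 43.3°, so u = (cos 43.3°, sin 43.3°) = (0.7278, 0.6858) and n = (−sin 43.3°, cos 43.3°) = (-0.6858, 0.7278). G is at the origin and W lies 38.4 along u from G, so W = 38.4·u = (27.95, 26.34). Tangency of A1 to both parallel lines with radius 6.2 puts E and F at G ± 6.2·n: E = (-4.252, 4.512), F = (4.252, -4.512). Equal radii place R and A the same way about W: R = W + 6.2·n = (23.69, 30.85), A = W − 6.2·n = (32.20, 21.82). Then cos ∠AFW = FA·FW / (|FA||FW|), giving 9.172°.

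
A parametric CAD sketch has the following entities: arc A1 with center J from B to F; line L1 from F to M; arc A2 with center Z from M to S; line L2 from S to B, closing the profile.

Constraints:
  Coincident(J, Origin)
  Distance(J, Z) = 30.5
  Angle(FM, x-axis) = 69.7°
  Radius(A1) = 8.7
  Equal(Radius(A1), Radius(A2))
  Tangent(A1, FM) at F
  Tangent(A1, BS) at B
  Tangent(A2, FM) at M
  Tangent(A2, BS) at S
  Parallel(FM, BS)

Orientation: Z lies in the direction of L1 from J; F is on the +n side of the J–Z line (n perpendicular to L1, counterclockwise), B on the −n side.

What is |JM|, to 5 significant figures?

31.717

The slot axis is L1's direction at 69.7°, so u = (cos 69.7°, sin 69.7°) = (0.34694, 0.93789) and n = (−sin 69.7°, cos 69.7°) = (-0.93789, 0.34694). J is at the origin and Z lies 30.5 along u from J, so Z = 30.5·u = (10.582, 28.606). Tangency of A1 to both parallel lines with radius 8.7 puts F and B at J ± 8.7·n: F = (-8.1596, 3.0183), B = (8.1596, -3.0183). Equal radii place M and S the same way about Z: M = Z + 8.7·n = (2.4219, 31.624), S = Z − 8.7·n = (18.741, 25.587). Then |JM| = |M − J| = 31.717.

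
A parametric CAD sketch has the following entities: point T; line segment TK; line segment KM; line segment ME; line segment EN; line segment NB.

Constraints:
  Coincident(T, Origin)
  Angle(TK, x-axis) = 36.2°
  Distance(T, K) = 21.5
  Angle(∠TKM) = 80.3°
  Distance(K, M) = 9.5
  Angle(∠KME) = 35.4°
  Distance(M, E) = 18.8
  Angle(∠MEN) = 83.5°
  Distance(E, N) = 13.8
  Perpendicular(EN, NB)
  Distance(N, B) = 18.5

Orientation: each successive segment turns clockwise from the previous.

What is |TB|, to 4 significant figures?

31.32

T is at the origin; TK runs at 36.2° with length 21.5, so K = (17.35, 12.70). ∠TKM = 80.3° gives KM at -63.50° from the x-axis; with |KM| = 9.5, M = (21.59, 4.196). ∠KME = 35.4° gives ME at 151.9° from the x-axis; with |ME| = 18.8, E = (5.005, 13.05). ∠MEN = 83.5° gives EN at 55.40° from the x-axis; with |EN| = 13.8, N = (12.84, 24.41). EN is perpendicular to NB, so NB runs at -34.60°; with |NB| = 18.5, B = (28.07, 13.91). Then |TB| = |B − T| = 31.32.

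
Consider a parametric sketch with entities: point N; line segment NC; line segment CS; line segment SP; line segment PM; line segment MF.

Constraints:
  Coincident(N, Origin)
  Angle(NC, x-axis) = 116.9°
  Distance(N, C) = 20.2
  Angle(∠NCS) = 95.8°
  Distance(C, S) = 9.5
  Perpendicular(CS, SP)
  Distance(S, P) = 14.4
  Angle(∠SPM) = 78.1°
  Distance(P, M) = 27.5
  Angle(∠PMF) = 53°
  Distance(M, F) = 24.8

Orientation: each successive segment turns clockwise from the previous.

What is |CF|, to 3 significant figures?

7.68

∠SPM = 78.1° gives PM at -159° from the x-axis; with |PM| = 27.5, M = (-19.1, 1.26). ∠PMF = 53.0° gives MF at 73.8° from the x-axis; with |MF| = 24.8, F = (-12.2, 25.1). Then |CF| = |F − C| = 7.68.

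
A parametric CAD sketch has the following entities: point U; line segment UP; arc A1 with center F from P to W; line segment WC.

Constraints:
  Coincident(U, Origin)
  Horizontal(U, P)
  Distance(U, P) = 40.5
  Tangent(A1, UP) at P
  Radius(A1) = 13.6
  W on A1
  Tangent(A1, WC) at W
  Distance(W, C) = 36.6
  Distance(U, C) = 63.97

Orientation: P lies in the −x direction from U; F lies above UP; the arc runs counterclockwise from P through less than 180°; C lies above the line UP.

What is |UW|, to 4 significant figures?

32.22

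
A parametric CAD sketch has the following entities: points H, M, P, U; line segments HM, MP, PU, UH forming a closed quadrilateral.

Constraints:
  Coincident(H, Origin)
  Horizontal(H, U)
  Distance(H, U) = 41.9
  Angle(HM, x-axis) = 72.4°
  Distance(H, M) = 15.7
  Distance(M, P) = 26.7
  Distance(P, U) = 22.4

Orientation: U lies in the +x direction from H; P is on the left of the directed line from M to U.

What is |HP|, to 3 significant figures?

36.7

H is at the origin; HU is horizontal with |HU| = 41.9 and U in +x, so U = (41.9, 0). HM runs at 72.4° with |HM| = 15.7, so M = (4.75, 15.0). P is determined by |MP| = 26.7 and |PU| = 22.4 together: it lies at the intersection of circle(M, 26.7) and circle(U, 22.4). With |MU| = 40.1, the foot of the radical line on MU is 22.7 from M and the perpendicular offset is √(26.7² − 22.7²) = 14.1. Taking the left-of-MU solution: P = (31.0, 19.6).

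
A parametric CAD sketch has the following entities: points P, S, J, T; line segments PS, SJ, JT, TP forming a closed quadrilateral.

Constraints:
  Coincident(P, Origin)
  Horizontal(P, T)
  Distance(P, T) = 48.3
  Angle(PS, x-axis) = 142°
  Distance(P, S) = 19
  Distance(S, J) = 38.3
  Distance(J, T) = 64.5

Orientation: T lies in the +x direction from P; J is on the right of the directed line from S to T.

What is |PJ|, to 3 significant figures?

28.4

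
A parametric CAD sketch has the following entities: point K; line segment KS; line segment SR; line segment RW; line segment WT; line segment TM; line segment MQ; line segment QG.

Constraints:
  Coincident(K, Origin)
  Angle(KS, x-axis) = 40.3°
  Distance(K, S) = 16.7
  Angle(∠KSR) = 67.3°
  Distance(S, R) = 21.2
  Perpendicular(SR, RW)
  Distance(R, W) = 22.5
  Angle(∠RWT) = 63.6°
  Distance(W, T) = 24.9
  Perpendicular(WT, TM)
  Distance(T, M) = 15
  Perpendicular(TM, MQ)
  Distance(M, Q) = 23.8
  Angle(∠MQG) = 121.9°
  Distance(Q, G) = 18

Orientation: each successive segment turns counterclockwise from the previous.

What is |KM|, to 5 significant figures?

17.436

∠RWT = 63.6° gives WT at -0.60000° from the x-axis; with |WT| = 24.9, T = (8.5311, 0.11759). WT ⟂ TM, so TM runs at 89.400°; with |TM| = 15.0, M = (8.6881, 15.117). Then |KM| = |M − K| = 17.436.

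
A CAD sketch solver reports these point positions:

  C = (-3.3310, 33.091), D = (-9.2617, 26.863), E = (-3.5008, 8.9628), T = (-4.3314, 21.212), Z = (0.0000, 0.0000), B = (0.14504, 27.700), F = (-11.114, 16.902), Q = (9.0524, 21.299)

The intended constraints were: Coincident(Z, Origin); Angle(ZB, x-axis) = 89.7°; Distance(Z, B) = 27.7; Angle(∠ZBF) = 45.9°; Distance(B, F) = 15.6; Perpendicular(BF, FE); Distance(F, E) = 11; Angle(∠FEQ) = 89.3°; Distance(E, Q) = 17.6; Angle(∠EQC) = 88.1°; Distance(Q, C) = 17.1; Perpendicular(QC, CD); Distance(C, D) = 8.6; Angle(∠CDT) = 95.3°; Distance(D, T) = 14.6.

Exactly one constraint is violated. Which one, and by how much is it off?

Distance(D, T) = 14.6 — off by 7.10.

Z = (0.00, 0.00) ✓; ZB at 89.70° ✓; |ZB| = 27.70 ✓; ∠ZBF = 45.90° ✓; |BF| = 15.60 ✓; ∠(BF, FE) = 90.00° ✓; |FE| = 11.00 ✓; ∠FEQ = 89.30° ✓; |EQ| = 17.60 ✓; ∠EQC = 88.10° ✓; |QC| = 17.10 ✓; ∠(QC, CD) = 90.00° ✓; |CD| = 8.600 ✓; ∠CDT = 95.30° ✓; |DT| = 7.499 ✗.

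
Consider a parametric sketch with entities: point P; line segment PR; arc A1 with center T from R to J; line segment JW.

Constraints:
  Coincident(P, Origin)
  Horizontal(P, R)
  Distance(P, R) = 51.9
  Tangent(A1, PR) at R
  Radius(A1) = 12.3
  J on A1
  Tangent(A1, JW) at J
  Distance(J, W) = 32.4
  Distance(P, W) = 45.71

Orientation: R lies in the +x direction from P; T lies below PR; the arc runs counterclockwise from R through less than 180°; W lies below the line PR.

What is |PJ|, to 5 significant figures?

41.339

Checks: |TJ| = 12.30 ✓; ∠(TJ, JW) = 90.00° ✓; |JW| = 32.40 ✓; |PW| = 45.71 ✓.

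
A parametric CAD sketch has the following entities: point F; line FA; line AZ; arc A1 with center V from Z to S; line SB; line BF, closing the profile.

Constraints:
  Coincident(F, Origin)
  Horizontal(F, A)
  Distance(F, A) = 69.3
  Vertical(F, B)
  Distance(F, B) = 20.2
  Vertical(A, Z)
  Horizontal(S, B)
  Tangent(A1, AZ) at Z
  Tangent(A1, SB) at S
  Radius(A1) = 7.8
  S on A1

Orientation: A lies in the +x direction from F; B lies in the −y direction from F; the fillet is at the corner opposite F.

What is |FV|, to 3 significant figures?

62.7

F is at the origin; F and A share the same y with |FA| = 69.3 and A on the +x side, so A = (69.3, 0.00). FB is vertical with |FB| = 20.2 and B on the −y side, so B = (0.00, -20.2). The virtual corner opposite F is at (69.3, -20.2). A1 meets AZ tangentially, so VZ is at right angles to AZ and tangency of A1 to SB means the radius VS is perpendicular to SB, with radius 7.8, so the center V sits 7.8 in from both sides at V = (61.5, -12.4). Then |FV| = |V − F| = 62.7.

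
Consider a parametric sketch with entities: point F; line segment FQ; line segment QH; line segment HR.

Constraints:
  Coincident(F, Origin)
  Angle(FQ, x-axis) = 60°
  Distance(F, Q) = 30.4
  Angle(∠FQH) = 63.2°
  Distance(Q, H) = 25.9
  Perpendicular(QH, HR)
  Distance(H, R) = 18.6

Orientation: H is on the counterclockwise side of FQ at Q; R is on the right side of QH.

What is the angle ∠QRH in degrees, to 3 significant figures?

54.3°

∠FQH = 63.2°, so QH runs at 60.0° + (180° − 63.2°) = 177° from the x-axis; with |QH| = 25.9, H = Q + 25.9·(cos 177°, sin 177°) = (-10.7, 27.8). The perpendicularity gives HR at right angles to QH; with |HR| = 18.6 on the right of QH, R = H + 18.6·(0.0558, 0.998) = (-9.62, 46.3). Then cos ∠QRH = RQ·RH / (|RQ||RH|), giving 54.3°.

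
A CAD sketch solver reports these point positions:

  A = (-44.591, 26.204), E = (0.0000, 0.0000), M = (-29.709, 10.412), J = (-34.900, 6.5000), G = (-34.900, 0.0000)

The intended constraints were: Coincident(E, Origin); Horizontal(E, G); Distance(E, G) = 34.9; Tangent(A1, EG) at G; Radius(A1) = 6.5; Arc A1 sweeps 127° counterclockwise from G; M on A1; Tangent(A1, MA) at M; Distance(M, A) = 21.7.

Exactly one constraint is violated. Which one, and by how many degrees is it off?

Tangent(A1, MA) at M — off by 6.30°.

E = (0.00, 0.00) ✓; E.y = 0.00, G.y = 0.00 ✓; |EG| = 34.90 ✓; ∠(JG, GE) = 90.00° ✓; |JG| = 6.500 ✓; bearing(J→M) − bearing(J→G) = 127.0° ✓; |JM| = 6.500 ✓; ∠(JM, MA) = 83.70° ✗; |MA| = 21.70 ✓.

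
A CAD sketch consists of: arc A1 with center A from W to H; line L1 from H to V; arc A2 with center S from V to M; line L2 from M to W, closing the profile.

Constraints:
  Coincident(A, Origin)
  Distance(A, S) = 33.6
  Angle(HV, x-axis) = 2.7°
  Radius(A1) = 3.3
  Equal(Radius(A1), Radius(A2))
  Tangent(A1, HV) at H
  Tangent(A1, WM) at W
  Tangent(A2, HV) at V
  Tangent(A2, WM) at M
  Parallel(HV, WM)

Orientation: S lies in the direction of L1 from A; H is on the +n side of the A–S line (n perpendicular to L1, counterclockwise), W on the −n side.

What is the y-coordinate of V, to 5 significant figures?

4.8791

The slot axis is L1's direction at 2.7°, so u = (cos 2.7°, sin 2.7°) = (0.99889, 0.047106) and n = (−sin 2.7°, cos 2.7°) = (-0.047106, 0.99889). A is at the origin and S lies 33.6 along u from A, so S = 33.6·u = (33.563, 1.5828). Tangency of A1 to both parallel lines with radius 3.3 puts H and W at A ± 3.3·n: H = (-0.15545, 3.2963), W = (0.15545, -3.2963). Equal radii place V and M the same way about S: V = S + 3.3·n = (33.407, 4.8791), M = S − 3.3·n = (33.718, -1.7136). So V.y = 4.8791.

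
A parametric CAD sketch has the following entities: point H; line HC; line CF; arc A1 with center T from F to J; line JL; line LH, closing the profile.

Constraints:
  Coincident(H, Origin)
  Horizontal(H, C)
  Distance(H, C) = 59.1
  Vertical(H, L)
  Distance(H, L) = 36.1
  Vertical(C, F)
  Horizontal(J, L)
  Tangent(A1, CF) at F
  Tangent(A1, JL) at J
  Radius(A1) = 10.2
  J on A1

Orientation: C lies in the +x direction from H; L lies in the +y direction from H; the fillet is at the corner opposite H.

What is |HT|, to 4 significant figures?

55.34

H is at the origin; HC is horizontal with |HC| = 59.1 and C on the +x side, so C = (59.10, 0.000). HL is vertical with |HL| = 36.1 and L on the +y side, so L = (0.000, 36.10). The virtual corner opposite H is at (59.10, 36.10). Tangency of A1 to CF means the radius TF is perpendicular to CF and since A1 is tangent to JL there, TJ ⟂ JL, with radius 10.2, so the center T sits 10.2 in from both sides at T = (48.90, 25.90). Then |HT| = |T − H| = 55.34.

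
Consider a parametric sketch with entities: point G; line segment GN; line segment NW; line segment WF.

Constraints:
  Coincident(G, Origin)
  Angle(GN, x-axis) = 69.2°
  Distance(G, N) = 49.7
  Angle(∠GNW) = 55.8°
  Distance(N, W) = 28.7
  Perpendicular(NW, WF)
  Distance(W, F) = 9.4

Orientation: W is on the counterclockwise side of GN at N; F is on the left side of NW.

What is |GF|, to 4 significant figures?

31.72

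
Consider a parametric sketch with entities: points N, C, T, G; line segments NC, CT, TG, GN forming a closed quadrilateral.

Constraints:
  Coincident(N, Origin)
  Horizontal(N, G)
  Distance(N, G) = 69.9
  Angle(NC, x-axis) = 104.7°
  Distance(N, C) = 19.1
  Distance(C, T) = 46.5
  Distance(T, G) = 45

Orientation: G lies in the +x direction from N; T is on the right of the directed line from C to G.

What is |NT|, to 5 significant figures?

31.276

Checks: |CT| = 46.50 ✓; |TG| = 45.00 ✓.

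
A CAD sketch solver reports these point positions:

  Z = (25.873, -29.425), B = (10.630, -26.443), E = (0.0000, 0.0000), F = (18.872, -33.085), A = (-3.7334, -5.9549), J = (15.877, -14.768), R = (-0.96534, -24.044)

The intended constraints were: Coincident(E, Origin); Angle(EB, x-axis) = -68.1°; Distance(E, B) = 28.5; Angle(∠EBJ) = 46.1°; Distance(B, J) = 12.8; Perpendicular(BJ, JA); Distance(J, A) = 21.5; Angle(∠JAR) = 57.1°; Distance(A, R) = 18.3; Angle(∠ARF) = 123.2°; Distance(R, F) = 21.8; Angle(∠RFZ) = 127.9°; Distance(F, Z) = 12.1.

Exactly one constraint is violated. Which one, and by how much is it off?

Distance(F, Z) = 12.1 — off by 4.20.

E = (0.00, 0.00) ✓; EB at -68.10° ✓; |EB| = 28.50 ✓; ∠EBJ = 46.10° ✓; |BJ| = 12.80 ✓; ∠(BJ, JA) = 90.00° ✓; |JA| = 21.50 ✓; ∠JAR = 57.10° ✓; |AR| = 18.30 ✓; ∠ARF = 123.2° ✓; |RF| = 21.80 ✓; ∠RFZ = 127.9° ✓; |FZ| = 7.900 ✗.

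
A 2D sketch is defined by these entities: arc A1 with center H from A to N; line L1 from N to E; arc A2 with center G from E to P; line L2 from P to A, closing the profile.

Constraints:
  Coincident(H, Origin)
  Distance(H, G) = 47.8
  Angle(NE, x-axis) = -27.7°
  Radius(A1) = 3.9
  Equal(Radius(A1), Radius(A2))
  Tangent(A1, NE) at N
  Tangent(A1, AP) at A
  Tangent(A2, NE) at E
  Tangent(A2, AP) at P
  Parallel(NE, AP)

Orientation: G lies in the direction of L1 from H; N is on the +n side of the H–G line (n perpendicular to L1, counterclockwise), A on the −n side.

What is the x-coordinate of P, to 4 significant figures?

40.51

The slot axis is L1's direction at -27.7°, so u = (cos -27.7°, sin -27.7°) = (0.8854, -0.4648) and n = (−sin -27.7°, cos -27.7°) = (0.4648, 0.8854). H is at the origin and G lies 47.8 along u from H, so G = 47.8·u = (42.32, -22.22). Tangency of A1 to both parallel lines with radius 3.9 puts N and A at H ± 3.9·n: N = (1.813, 3.453), A = (-1.813, -3.453). Equal radii place E and P the same way about G: E = G + 3.9·n = (44.13, -18.77), P = G − 3.9·n = (40.51, -25.67). So P.x = 40.51.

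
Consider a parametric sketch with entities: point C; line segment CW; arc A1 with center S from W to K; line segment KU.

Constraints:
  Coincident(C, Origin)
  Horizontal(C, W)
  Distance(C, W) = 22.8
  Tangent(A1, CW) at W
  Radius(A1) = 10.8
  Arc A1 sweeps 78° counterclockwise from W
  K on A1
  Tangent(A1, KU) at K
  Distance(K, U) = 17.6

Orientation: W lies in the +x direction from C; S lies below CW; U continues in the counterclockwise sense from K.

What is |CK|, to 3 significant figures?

14.9

Since A1 is tangent to CW there, SW ⟂ CW, so S = W + (0, -10.8) = (22.8, -10.8). On A1, W sits at bearing 90° from S; a 78° counterclockwise sweep puts K at bearing 168°, so K = S + 10.8·(cos 168°, sin 168°) = (12.2, -8.55). Then |CK| = |K − C| = 14.9.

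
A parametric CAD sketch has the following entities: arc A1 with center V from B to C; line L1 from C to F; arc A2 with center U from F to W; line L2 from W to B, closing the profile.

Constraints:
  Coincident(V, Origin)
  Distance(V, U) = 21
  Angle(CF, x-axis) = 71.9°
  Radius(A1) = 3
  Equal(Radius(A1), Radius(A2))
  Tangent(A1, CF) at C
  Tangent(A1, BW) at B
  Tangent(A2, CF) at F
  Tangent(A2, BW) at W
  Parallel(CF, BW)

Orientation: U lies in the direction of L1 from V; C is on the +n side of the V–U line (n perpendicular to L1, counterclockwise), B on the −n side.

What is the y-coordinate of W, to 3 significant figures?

19.0

The slot axis is L1's direction at 71.9°, so u = (cos 71.9°, sin 71.9°) = (0.311, 0.951) and n = (−sin 71.9°, cos 71.9°) = (-0.951, 0.311). V is at the origin and U lies 21.0 along u from V, so U = 21.0·u = (6.52, 20.0). Tangency of A1 to both parallel lines with radius 3.0 puts C and B at V ± 3.0·n: C = (-2.85, 0.932), B = (2.85, -0.932). Equal radii place F and W the same way about U: F = U + 3.0·n = (3.67, 20.9), W = U − 3.0·n = (9.38, 19.0). So W.y = 19.0.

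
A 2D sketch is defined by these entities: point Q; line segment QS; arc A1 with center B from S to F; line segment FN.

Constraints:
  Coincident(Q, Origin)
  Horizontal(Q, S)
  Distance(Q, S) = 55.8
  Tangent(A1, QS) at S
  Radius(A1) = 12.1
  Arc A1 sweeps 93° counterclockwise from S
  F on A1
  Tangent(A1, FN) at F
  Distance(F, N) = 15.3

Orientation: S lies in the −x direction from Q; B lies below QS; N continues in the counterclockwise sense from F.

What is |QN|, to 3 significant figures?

72.7

On A1, S sits at bearing 90° from B; a 93° counterclockwise sweep puts F at bearing 183°, so F = B + 12.1·(cos 183°, sin 183°) = (-67.9, -12.7). A1 meets FN tangentially, so BF is at right angles to FN, so FN runs along (−sin 183°, cos 183°); with |FN| = 15.3, N = (-67.1, -28.0). Then |QN| = |N − Q| = 72.7.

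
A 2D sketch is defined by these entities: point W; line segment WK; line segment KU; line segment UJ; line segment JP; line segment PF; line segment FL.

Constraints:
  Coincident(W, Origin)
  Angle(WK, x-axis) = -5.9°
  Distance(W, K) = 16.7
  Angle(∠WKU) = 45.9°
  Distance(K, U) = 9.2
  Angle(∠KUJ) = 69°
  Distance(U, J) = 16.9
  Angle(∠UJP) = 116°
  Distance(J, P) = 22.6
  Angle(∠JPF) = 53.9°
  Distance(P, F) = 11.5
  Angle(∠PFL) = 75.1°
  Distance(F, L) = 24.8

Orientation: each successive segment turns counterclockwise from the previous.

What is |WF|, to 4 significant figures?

25.38

W is at the origin; WK runs at -5.9° with length 16.7, so K = (16.61, -1.717). ∠WKU = 45.9° gives KU at 128.2° from the x-axis; with |KU| = 9.2, U = (10.92, 5.513). ∠KUJ = 69.0° gives UJ at -120.8° from the x-axis; with |UJ| = 16.9, J = (2.269, -9.003). ∠UJP = 116.0° gives JP at -56.80° from the x-axis; with |JP| = 22.6, P = (14.64, -27.91). ∠JPF = 53.9° gives PF at 69.30° from the x-axis; with |PF| = 11.5, F = (18.71, -17.16). Then |WF| = |F − W| = 25.38.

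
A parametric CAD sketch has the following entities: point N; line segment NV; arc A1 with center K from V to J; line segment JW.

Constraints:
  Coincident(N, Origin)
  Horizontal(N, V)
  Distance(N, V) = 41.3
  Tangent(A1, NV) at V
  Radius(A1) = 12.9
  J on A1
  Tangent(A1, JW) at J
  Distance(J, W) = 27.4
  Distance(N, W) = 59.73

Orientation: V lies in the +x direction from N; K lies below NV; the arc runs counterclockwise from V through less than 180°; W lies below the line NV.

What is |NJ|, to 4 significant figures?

34.86

N is at the origin; NV is horizontal with |NV| = 41.3 and V on the +x side, so V = (41.30, 0.000). A1 meets NV tangentially, so KV is at right angles to NV, so K = V + (0, -12.9) = (41.30, -12.90). Since KJ ⟂ JW (tangency), |KW| = √(12.9² + 27.4²) = 30.28 regardless of where J sits on A1. So W lies on both circle(N, 59.73) and circle(K, 30.28); the below-NV intersection is W = (41.26, -43.18). J is the foot of the tangent from W: J = (29.62, -18.38).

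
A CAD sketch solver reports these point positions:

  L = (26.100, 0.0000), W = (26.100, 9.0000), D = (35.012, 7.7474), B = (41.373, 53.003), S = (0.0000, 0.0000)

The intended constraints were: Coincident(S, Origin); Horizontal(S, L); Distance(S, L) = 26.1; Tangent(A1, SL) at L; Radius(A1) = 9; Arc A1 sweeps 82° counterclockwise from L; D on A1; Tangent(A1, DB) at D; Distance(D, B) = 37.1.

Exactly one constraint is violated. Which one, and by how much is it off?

Distance(D, B) = 37.1 — off by 8.60.

S = (0.00, 0.00) ✓; S.y = 0.00, L.y = 0.00 ✓; |SL| = 26.10 ✓; ∠(WL, LS) = 90.00° ✓; |WL| = 9.000 ✓; bearing(W→D) − bearing(W→L) = 82.00° ✓; |WD| = 9.000 ✓; ∠(WD, DB) = 90.00° ✓; |DB| = 45.70 ✗.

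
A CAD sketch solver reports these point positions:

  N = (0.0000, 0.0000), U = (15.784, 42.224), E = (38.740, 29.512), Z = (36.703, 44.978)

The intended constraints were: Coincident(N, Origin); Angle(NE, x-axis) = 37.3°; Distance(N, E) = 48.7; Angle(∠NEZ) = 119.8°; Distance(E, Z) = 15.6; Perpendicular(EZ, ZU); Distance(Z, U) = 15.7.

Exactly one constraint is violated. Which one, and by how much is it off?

Distance(Z, U) = 15.7 — off by 5.40.

N = (0.00, 0.00) ✓; NE at 37.30° ✓; |NE| = 48.70 ✓; ∠NEZ = 119.8° ✓; |EZ| = 15.60 ✓; ∠(EZ, ZU) = 90.00° ✓; |ZU| = 21.10 ✗.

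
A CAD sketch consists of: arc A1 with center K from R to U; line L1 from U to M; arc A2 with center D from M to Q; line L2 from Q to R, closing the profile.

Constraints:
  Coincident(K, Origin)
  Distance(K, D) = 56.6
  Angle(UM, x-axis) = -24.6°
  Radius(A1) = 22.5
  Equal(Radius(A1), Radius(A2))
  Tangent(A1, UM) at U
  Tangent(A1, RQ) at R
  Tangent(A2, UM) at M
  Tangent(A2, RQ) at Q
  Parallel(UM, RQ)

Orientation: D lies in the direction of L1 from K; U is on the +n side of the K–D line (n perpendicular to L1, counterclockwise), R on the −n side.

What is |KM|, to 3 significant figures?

60.9

The slot axis is L1's direction at -24.6°, so u = (cos -24.6°, sin -24.6°) = (0.909, -0.416) and n = (−sin -24.6°, cos -24.6°) = (0.416, 0.909). K is at the origin and D lies 56.6 along u from K, so D = 56.6·u = (51.5, -23.6). Tangency of A1 to both parallel lines with radius 22.5 puts U and R at K ± 22.5·n: U = (9.37, 20.5), R = (-9.37, -20.5). Equal radii place M and Q the same way about D: M = D + 22.5·n = (60.8, -3.10), Q = D − 22.5·n = (42.1, -44.0). Then |KM| = |M − K| = 60.9.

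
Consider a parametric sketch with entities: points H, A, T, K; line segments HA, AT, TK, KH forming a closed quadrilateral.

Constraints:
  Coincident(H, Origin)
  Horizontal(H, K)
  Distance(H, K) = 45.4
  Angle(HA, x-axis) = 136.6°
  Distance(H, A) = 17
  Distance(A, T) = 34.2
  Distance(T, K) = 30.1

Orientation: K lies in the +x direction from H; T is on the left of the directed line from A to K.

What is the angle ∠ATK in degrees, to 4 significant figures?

132.7°

H is at the origin; HK is horizontal with |HK| = 45.4 and K in +x, so K = (45.4, 0). HA runs at 136.6° with |HA| = 17.0, so A = (-12.35, 11.68). T is determined by |AT| = 34.2 and |TK| = 30.1 together: it lies at the intersection of circle(A, 34.2) and circle(K, 30.1). With |AK| = 58.92, the foot of the radical line on AK is 31.70 from A and the perpendicular offset is √(34.2² − 31.70²) = 12.84. Taking the left-of-AK solution: T = (21.26, 17.98).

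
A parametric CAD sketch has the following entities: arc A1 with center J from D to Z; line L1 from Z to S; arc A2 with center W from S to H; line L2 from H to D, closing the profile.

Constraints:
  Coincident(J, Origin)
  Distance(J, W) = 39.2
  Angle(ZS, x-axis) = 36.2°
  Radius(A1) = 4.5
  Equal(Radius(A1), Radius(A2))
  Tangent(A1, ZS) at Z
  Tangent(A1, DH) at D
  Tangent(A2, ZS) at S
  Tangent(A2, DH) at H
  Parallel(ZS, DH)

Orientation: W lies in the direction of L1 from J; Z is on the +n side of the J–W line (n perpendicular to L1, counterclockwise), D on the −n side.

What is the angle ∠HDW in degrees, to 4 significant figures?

6.549°

The slot axis is L1's direction at 36.2°, so u = (cos 36.2°, sin 36.2°) = (0.8070, 0.5906) and n = (−sin 36.2°, cos 36.2°) = (-0.5906, 0.8070). J is at the origin and W lies 39.2 along u from J, so W = 39.2·u = (31.63, 23.15). Tangency of A1 to both parallel lines with radius 4.5 puts Z and D at J ± 4.5·n: Z = (-2.658, 3.631), D = (2.658, -3.631). Equal radii place S and H the same way about W: S = W + 4.5·n = (28.98, 26.78), H = W − 4.5·n = (34.29, 19.52). Then cos ∠HDW = DH·DW / (|DH||DW|), giving 6.549°.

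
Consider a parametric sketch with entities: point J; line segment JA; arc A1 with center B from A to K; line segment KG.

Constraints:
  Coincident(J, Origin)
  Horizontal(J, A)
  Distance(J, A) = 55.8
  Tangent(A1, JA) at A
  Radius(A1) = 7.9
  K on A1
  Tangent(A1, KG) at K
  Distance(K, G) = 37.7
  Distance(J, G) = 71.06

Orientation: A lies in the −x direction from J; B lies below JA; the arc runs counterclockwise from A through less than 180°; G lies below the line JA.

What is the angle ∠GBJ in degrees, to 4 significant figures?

95.15°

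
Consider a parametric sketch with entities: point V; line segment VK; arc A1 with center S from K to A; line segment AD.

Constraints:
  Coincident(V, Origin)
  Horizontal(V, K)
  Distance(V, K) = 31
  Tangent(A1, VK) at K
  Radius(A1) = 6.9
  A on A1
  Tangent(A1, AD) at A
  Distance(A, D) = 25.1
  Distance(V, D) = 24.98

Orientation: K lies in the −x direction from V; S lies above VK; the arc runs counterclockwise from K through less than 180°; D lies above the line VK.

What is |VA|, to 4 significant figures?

25.65

Checks: |VK| = 31.00 ✓; ∠(SK, KV) = 90.00° ✓; |SK| = 6.900 ✓; |SA| = 6.900 ✓; ∠(SA, AD) = 90.00° ✓; |AD| = 25.10 ✓; |VD| = 24.98 ✓.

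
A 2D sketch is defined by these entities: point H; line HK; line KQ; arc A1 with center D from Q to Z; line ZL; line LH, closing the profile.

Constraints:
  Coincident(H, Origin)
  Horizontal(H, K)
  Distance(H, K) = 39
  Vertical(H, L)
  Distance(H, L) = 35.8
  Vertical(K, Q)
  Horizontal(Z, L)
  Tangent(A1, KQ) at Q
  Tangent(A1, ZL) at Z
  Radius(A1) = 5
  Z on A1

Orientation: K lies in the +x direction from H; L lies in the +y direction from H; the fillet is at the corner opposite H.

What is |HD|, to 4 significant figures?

45.88

H is at the origin; HK is horizontal with |HK| = 39.0 and K on the +x side, so K = (39.00, 0.000). H and L share the same x with |HL| = 35.8 and L on the +y side, so L = (0.000, 35.80). The virtual corner opposite H is at (39.00, 35.80). A1 meets KQ tangentially, so DQ is at right angles to KQ and the tangent condition forces DZ to be normal to ZL, with radius 5.0, so the center D sits 5.0 in from both sides at D = (34.00, 30.80). Then |HD| = |D − H| = 45.88.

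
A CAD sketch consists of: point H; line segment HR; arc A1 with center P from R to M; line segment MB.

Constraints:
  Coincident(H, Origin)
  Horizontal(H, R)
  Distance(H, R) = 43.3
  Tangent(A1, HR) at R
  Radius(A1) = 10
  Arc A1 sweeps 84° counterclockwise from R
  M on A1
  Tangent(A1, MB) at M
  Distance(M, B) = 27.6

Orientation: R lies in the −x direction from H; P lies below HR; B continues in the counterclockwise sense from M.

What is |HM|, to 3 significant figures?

54.0

Since A1 is tangent to HR there, PR ⟂ HR, so P = R + (0, -10) = (-43.3, -10.0). On A1, R sits at bearing 90° from P; an 84° counterclockwise sweep puts M at bearing 174°, so M = P + 10.0·(cos 174°, sin 174°) = (-53.2, -8.95). Then |HM| = |M − H| = 54.0.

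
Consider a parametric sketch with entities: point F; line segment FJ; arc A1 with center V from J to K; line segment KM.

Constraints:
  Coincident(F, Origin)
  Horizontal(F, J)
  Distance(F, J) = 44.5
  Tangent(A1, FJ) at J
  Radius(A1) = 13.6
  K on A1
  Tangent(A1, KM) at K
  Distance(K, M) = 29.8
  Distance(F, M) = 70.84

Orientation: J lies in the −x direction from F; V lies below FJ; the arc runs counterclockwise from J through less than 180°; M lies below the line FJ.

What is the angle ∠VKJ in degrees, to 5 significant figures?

42.101°

Checks: |VK| = 13.60 ✓; ∠(VK, KM) = 90.00° ✓; |KM| = 29.80 ✓; |FM| = 70.84 ✓.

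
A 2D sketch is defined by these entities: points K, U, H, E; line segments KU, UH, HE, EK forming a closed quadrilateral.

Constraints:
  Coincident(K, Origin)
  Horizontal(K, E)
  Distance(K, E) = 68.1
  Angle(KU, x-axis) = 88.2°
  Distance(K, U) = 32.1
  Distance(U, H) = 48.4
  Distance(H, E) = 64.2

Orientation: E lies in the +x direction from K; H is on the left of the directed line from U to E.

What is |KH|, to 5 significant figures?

71.748

Checks: K.y = 0.00, E.y = 0.00 ✓; |UH| = 48.40 ✓; |HE| = 64.20 ✓.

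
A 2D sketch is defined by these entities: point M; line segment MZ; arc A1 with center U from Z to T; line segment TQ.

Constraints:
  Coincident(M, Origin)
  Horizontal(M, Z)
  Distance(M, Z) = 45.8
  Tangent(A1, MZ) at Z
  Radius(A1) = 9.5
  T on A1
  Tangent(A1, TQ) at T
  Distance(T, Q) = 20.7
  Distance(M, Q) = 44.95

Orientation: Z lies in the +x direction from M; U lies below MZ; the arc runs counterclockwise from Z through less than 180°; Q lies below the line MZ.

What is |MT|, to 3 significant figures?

37.3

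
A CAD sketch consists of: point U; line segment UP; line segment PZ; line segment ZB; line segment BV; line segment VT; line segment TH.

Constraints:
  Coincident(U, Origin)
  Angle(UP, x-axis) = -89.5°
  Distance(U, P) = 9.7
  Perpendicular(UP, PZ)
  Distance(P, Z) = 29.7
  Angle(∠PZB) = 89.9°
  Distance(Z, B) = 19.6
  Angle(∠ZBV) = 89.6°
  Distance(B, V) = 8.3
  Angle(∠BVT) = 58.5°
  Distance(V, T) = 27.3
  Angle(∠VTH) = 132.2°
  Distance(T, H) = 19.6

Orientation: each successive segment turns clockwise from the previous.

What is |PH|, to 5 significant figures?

55.578

U is at the origin; UP runs at -89.5° with length 9.7, so P = (0.084647, -9.6996). The perpendicularity gives PZ at right angles to UP, so PZ runs at -179.50°; with |PZ| = 29.7, Z = (-29.614, -9.9588). ∠PZB = 89.9° gives ZB at 90.400° from the x-axis; with |ZB| = 19.6, B = (-29.751, 9.6407). ∠ZBV = 89.6° gives BV at -2.8422e-14° from the x-axis; with |BV| = 8.3, V = (-21.451, 9.6407). ∠BVT = 58.5° gives VT at -121.50° from the x-axis; with |VT| = 27.3, T = (-35.715, -13.636). ∠VTH = 132.2° gives TH at -169.30° from the x-axis; with |TH| = 19.6, H = (-54.974, -17.275). Then |PH| = |H − P| = 55.578.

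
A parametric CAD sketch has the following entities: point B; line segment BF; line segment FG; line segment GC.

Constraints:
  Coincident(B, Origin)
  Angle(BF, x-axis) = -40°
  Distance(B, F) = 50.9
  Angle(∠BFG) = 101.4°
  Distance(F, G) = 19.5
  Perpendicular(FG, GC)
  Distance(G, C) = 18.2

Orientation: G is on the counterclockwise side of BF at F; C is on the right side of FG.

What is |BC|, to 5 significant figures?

74.235

B is at the origin; BF runs at -40.0° with length 50.9, so F = 50.9·(cos -40.0°, sin -40.0°) = (38.992, -32.718). ∠BFG = 101.4°, so FG runs at -40.0° + (180° − 101.4°) = 38.600° from the x-axis; with |FG| = 19.5, G = F + 19.5·(cos 38.600°, sin 38.600°) = (54.231, -20.552). FG is perpendicular to GC; with |GC| = 18.2 on the right of FG, C = G + 18.2·(0.62388, -0.78152) = (65.586, -34.776). Then |BC| = |C − B| = 74.235.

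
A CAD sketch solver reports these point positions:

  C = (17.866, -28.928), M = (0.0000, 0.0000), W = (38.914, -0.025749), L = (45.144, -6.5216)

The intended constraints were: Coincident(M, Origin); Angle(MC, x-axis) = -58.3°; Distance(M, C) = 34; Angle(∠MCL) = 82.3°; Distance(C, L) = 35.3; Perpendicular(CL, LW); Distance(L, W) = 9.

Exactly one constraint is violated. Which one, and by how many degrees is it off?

Perpendicular(CL, LW) — off by 4.40°.

M = (0.00, 0.00) ✓; MC at -58.30° ✓; |MC| = 34.00 ✓; ∠MCL = 82.30° ✓; |CL| = 35.30 ✓; ∠(CL, LW) = 94.40° ✗; |LW| = 9.000 ✓.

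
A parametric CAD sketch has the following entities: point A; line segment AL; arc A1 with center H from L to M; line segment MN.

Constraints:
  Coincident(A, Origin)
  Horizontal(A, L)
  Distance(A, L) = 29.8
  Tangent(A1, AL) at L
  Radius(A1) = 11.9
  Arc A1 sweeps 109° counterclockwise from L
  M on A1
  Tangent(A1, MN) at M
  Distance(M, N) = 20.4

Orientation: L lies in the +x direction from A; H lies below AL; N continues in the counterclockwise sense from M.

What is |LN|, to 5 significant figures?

35.365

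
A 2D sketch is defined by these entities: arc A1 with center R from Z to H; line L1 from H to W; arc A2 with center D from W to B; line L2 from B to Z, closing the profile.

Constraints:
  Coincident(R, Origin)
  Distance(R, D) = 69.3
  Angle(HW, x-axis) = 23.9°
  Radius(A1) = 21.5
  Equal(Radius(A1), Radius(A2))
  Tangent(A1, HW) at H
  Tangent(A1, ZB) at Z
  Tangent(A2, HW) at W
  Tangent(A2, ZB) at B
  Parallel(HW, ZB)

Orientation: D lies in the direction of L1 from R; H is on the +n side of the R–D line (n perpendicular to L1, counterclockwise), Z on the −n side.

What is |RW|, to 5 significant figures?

72.559

The slot axis is L1's direction at 23.9°, so u = (cos 23.9°, sin 23.9°) = (0.91425, 0.40514) and n = (−sin 23.9°, cos 23.9°) = (-0.40514, 0.91425). R is at the origin and D lies 69.3 along u from R, so D = 69.3·u = (63.358, 28.076). Tangency of A1 to both parallel lines with radius 21.5 puts H and Z at R ± 21.5·n: H = (-8.7105, 19.656), Z = (8.7105, -19.656). Equal radii place W and B the same way about D: W = D + 21.5·n = (54.647, 47.733), B = D − 21.5·n = (72.068, 8.4199). Then |RW| = |W − R| = 72.559.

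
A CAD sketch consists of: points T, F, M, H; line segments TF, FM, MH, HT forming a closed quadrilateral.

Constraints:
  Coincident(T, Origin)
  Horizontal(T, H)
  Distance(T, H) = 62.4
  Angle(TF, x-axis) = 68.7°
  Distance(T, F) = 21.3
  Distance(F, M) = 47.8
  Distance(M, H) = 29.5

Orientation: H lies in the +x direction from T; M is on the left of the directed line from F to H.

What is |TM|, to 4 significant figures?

61.72

T is at the origin; TH is horizontal with |TH| = 62.4 and H in +x, so H = (62.4, 0). TF runs at 68.7° with |TF| = 21.3, so F = (7.737, 19.85). M is determined by |FM| = 47.8 and |MH| = 29.5 together: it lies at the intersection of circle(F, 47.8) and circle(H, 29.5). With |FH| = 58.15, the foot of the radical line on FH is 41.24 from F and the perpendicular offset is √(47.8² − 41.24²) = 24.17. Taking the left-of-FH solution: M = (54.75, 28.49).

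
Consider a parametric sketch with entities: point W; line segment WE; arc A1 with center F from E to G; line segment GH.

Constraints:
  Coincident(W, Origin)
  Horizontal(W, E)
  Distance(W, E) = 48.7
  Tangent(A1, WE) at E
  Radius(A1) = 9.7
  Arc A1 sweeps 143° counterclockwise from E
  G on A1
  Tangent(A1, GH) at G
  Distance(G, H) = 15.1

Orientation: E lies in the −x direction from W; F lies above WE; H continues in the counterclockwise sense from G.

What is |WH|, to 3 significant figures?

61.0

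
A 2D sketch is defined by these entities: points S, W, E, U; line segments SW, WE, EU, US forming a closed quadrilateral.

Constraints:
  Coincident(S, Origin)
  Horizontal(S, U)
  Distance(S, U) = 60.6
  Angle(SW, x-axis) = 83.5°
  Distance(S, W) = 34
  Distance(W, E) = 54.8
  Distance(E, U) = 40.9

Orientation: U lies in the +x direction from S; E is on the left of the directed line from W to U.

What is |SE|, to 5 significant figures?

71.088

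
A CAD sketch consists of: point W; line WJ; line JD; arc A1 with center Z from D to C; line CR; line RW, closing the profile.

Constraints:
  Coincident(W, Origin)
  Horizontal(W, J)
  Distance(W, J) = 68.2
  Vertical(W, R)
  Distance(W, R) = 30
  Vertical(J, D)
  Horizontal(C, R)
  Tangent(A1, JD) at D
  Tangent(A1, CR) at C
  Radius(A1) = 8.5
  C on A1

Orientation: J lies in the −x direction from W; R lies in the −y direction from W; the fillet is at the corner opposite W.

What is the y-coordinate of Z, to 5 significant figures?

-21.500

W is at the origin; W and J share the same y with |WJ| = 68.2 and J on the −x side, so J = (-68.200, 0.0000). WR is vertical with |WR| = 30.0 and R on the −y side, so R = (0.0000, -30.000). The virtual corner opposite W is at (-68.200, -30.000). Since A1 is tangent to JD there, ZD ⟂ JD and since A1 is tangent to CR there, ZC ⟂ CR, with radius 8.5, so the center Z sits 8.5 in from both sides at Z = (-59.700, -21.500). So Z.y = -21.500.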